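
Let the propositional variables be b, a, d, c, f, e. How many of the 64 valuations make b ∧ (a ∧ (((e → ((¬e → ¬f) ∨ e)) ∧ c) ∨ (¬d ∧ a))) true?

Initial set: {T (b ∧ (a ∧ (((e → ((¬e → ¬f) ∨ e)) ∧ c) ∨ (¬d ∧ a))))}.
T (b ∧ (a ∧ (((e → ((¬e → ¬f) ∨ e)) ∧ c) ∨ (¬d ∧ a)))): α-rule — add T b, T (a ∧ (((e → ((¬e → ¬f) ∨ e)) ∧ c) ∨ (¬d ∧ a))).
T (a ∧ (((e → ((¬e → ¬f) ∨ e)) ∧ c) ∨ (¬d ∧ a))): α-rule — add T a, T (((e → ((¬e → ¬f) ∨ e)) ∧ c) ∨ (¬d ∧ a)).
T (((e → ((¬e → ¬f) ∨ e)) ∧ c) ∨ (¬d ∧ a)): β-rule — branch into T ((e → ((¬e → ¬f) ∨ e)) ∧ c)  //  T (¬d ∧ a).
  branch 1 (add T ((e → ((¬e → ¬f) ∨ e)) ∧ c)):
    T ((e → ((¬e → ¬f) ∨ e)) ∧ c): α-rule — add T (e → ((¬e → ¬f) ∨ e)), T c.
    T (e → ((¬e → ¬f) ∨ e)): β-rule — branch into F e  //  T ((¬e → ¬f) ∨ e).
      branch 1.1 (add F e):
        ○ open, literals {a=true, b=true, c=true, e=false}.
      branch 1.2 (add T ((¬e → ¬f) ∨ e)):
        T ((¬e → ¬f) ∨ e): β-rule — branch into T (¬e → ¬f)  //  T e.
          branch 1.2.1 (add T (¬e → ¬f)):
            T (¬e → ¬f): β-rule — branch into F ¬e  //  T ¬f.
              branch 1.2.1.1 (add F ¬e):
                ○ open, literals {a=true, b=true, c=true, e=true}.
              branch 1.2.1.2 (add T ¬f):
                ○ open, literals {a=true, b=true, c=true, f=false}.
          branch 1.2.2 (add T e):
            ○ open, literals {a=true, b=true, c=true, e=true}.
  branch 2 (add T (¬d ∧ a)):
    T (¬d ∧ a): α-rule — add T ¬d, T a.
    ○ open, literals {a=true, b=true, d=false}.
0 branches closed, 5 open.
Each open branch fixes some atoms; the unmentioned ones are free. Counting distinct full assignments: branch {a=true, b=true, c=true, e=false} (d, f) contributes 4 new; branch {a=true, b=true, c=true, e=true} (d, f) contributes 4 new; branch {a=true, b=true, c=true, f=false} (d, e) contributes 0 new; branch {a=true, b=true, c=true, e=true} (d, f) contributes 0 new; branch {a=true, b=true, d=false} (c, f, e) contributes 4 new. Total: 12.

12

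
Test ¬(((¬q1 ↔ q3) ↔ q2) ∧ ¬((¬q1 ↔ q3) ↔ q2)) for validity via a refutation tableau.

Assume the negation and expand:
Initial set: {F ¬(((¬q1 ↔ q3) ↔ q2) ∧ ¬((¬q1 ↔ q3) ↔ q2))}.
F ¬(((¬q1 ↔ q3) ↔ q2) ∧ ¬((¬q1 ↔ q3) ↔ q2)): α-rule — add T ((¬q1 ↔ q3) ↔ q2), T ¬((¬q1 ↔ q3) ↔ q2).
T ((¬q1 ↔ q3) ↔ q2): β-rule — branch into T (¬q1 ↔ q3), T q2  //  F (¬q1 ↔ q3), F q2.
  branch 1 (add T (¬q1 ↔ q3), T q2):
    T ¬((¬q1 ↔ q3) ↔ q2): β-rule — branch into T (¬q1 ↔ q3), F q2  //  F (¬q1 ↔ q3), T q2.
      branch 1.1 (add T (¬q1 ↔ q3), F q2):
        × closes — contains both q2 and ¬q2.
      branch 1.2 (add F (¬q1 ↔ q3), T q2):
        T (¬q1 ↔ q3): β-rule — branch into T ¬q1, T q3  //  F ¬q1, F q3.
          branch 1.2.1 (add T ¬q1, T q3):
            F (¬q1 ↔ q3): β-rule — branch into T ¬q1, F q3  //  F ¬q1, T q3.
              branch 1.2.1.1 (add T ¬q1, F q3):
                × closes — contains both q3 and ¬q3.
              branch 1.2.1.2 (add F ¬q1, T q3):
                × closes — contains both q1 and ¬q1.
          branch 1.2.2 (add F ¬q1, F q3):
            F (¬q1 ↔ q3): β-rule — branch into T ¬q1, F q3  //  F ¬q1, T q3.
              branch 1.2.2.1 (add T ¬q1, F q3):
                × closes — contains both q1 and ¬q1.
              branch 1.2.2.2 (add F ¬q1, T q3):
                × closes — contains both q3 and ¬q3.
  branch 2 (add F (¬q1 ↔ q3), F q2):
    T ¬((¬q1 ↔ q3) ↔ q2): β-rule — branch into T (¬q1 ↔ q3), F q2  //  F (¬q1 ↔ q3), T q2.
      branch 2.1 (add T (¬q1 ↔ q3), F q2):
        F (¬q1 ↔ q3): β-rule — branch into T ¬q1, F q3  //  F ¬q1, T q3.
          branch 2.1.1 (add T ¬q1, F q3):
            T (¬q1 ↔ q3): β-rule — branch into T ¬q1, T q3  //  F ¬q1, F q3.
              branch 2.1.1.1 (add T ¬q1, T q3):
                × closes — contains both q3 and ¬q3.
              branch 2.1.1.2 (add F ¬q1, F q3):
                × closes — contains both q1 and ¬q1.
          branch 2.1.2 (add F ¬q1, T q3):
            T (¬q1 ↔ q3): β-rule — branch into T ¬q1, T q3  //  F ¬q1, F q3.
              branch 2.1.2.1 (add T ¬q1, T q3):
                × closes — contains both q1 and ¬q1.
              branch 2.1.2.2 (add F ¬q1, F q3):
                × closes — contains both q3 and ¬q3.
      branch 2.2 (add F (¬q1 ↔ q3), T q2):
        × closes — contains both q2 and ¬q2.
All 10 branches close.
Every branch closed, so the negation is unsatisfiable and the formula is valid.

Valid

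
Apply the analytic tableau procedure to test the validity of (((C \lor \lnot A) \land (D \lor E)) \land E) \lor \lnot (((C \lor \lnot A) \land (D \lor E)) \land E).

Valid

Assume the negation and expand:
Initial set: {F ((((C \lor \lnot A) \land (D \lor E)) \land E) \lor \lnot (((C \lor \lnot A) \land (D \lor E)) \land E))}.
F ((((C \lor \lnot A) \land (D \lor E)) \land E) \lor \lnot (((C \lor \lnot A) \land (D \lor E)) \land E)): α-rule — add F (((C \lor \lnot A) \land (D \lor E)) \land E), F \lnot (((C \lor \lnot A) \land (D \lor E)) \land E).
F \lnot (((C \lor \lnot A) \land (D \lor E)) \land E): α-rule — add T ((C \lor \lnot A) \land (D \lor E)), T E.
T ((C \lor \lnot A) \land (D \lor E)): α-rule — add T (C \lor \lnot A), T (D \lor E).
F (((C \lor \lnot A) \land (D \lor E)) \land E): β-rule — branch into F ((C \lor \lnot A) \land (D \lor E))  //  F E.
  branch 1 (add F ((C \lor \lnot A) \land (D \lor E))):
    T (C \lor \lnot A): β-rule — branch into T C  //  T \lnot A.
      branch 1.1 (add T C):
        T (D \lor E): β-rule — branch into T D  //  T E.
          branch 1.1.1 (add T D):
            F ((C \lor \lnot A) \land (D \lor E)): β-rule — branch into F (C \lor \lnot A)  //  F (D \lor E).
              branch 1.1.1.1 (add F (C \lor \lnot A)):
                F (C \lor \lnot A): α-rule — add F C, F \lnot A.
                × closes — contains both C and \lnot C.
              branch 1.1.1.2 (add F (D \lor E)):
                F (D \lor E): α-rule — add F D, F E.
                × closes — contains both D and \lnot D.
          branch 1.1.2 (add T E):
            F ((C \lor \lnot A) \land (D \lor E)): β-rule — branch into F (C \lor \lnot A)  //  F (D \lor E).
              branch 1.1.2.1 (add F (C \lor \lnot A)):
                F (C \lor \lnot A): α-rule — add F C, F \lnot A.
                × closes — contains both C and \lnot C.
              branch 1.1.2.2 (add F (D \lor E)):
                F (D \lor E): α-rule — add F D, F E.
                × closes — contains both E and \lnot E.
      branch 1.2 (add T \lnot A):
        T (D \lor E): β-rule — branch into T D  //  T E.
          branch 1.2.1 (add T D):
            F ((C \lor \lnot A) \land (D \lor E)): β-rule — branch into F (C \lor \lnot A)  //  F (D \lor E).
              branch 1.2.1.1 (add F (C \lor \lnot A)):
                F (C \lor \lnot A): α-rule — add F C, F \lnot A.
                × closes — contains both A and \lnot A.
              branch 1.2.1.2 (add F (D \lor E)):
                F (D \lor E): α-rule — add F D, F E.
                × closes — contains both D and \lnot D.
          branch 1.2.2 (add T E):
            F ((C \lor \lnot A) \land (D \lor E)): β-rule — branch into F (C \lor \lnot A)  //  F (D \lor E).
              branch 1.2.2.1 (add F (C \lor \lnot A)):
                F (C \lor \lnot A): α-rule — add F C, F \lnot A.
                × closes — contains both A and \lnot A.
              branch 1.2.2.2 (add F (D \lor E)):
                F (D \lor E): α-rule — add F D, F E.
                × closes — contains both E and \lnot E.
  branch 2 (add F E):
    × closes — contains both E and \lnot E.
All 9 branches close.
Every branch closed, so the negation is unsatisfiable and the formula is valid.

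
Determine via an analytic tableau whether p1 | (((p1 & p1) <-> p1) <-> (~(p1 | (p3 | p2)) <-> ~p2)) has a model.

Satisfiable

Initial set: {T (p1 | (((p1 & p1) <-> p1) <-> (~(p1 | (p3 | p2)) <-> ~p2)))}.
T (p1 | (((p1 & p1) <-> p1) <-> (~(p1 | (p3 | p2)) <-> ~p2))): β-rule — branch into T p1  //  T (((p1 & p1) <-> p1) <-> (~(p1 | (p3 | p2)) <-> ~p2)).
  branch 1 (add T p1):
    ○ open, literals {p1=true}.
  branch 2 (add T (((p1 & p1) <-> p1) <-> (~(p1 | (p3 | p2)) <-> ~p2))):
    T (((p1 & p1) <-> p1) <-> (~(p1 | (p3 | p2)) <-> ~p2)): β-rule — branch into T ((p1 & p1) <-> p1), T (~(p1 | (p3 | p2)) <-> ~p2)  //  F ((p1 & p1) <-> p1), F (~(p1 | (p3 | p2)) <-> ~p2).
      branch 2.1 (add T ((p1 & p1) <-> p1), T (~(p1 | (p3 | p2)) <-> ~p2)):
        T ((p1 & p1) <-> p1): β-rule — branch into T (p1 & p1), T p1  //  F (p1 & p1), F p1.
          branch 2.1.1 (add T (p1 & p1), T p1):
            T (p1 & p1): α-rule — add T p1, T p1.
            T (~(p1 | (p3 | p2)) <-> ~p2): β-rule — branch into T ~(p1 | (p3 | p2)), T ~p2  //  F ~(p1 | (p3 | p2)), F ~p2.
              branch 2.1.1.1 (add T ~(p1 | (p3 | p2)), T ~p2):
                T ~(p1 | (p3 | p2)): α-rule — add F p1, F (p3 | p2).
                × closes — contains both p1 and ~p1.
              branch 2.1.1.2 (add F ~(p1 | (p3 | p2)), F ~p2):
                F ~(p1 | (p3 | p2)): β-rule — branch into T p1  //  T (p3 | p2).
                  branch 2.1.1.2.1 (add T p1):
                    ○ open, literals {p1=true, p2=true}.
                  branch 2.1.1.2.2 (add T (p3 | p2)):
                    T (p3 | p2): β-rule — branch into T p3  //  T p2.
                      branch 2.1.1.2.2.1 (add T p3):
                        ○ open, literals {p1=true, p2=true, p3=true}.
                      branch 2.1.1.2.2.2 (add T p2):
                        ○ open, literals {p1=true, p2=true}.
          branch 2.1.2 (add F (p1 & p1), F p1):
            T (~(p1 | (p3 | p2)) <-> ~p2): β-rule — branch into T ~(p1 | (p3 | p2)), T ~p2  //  F ~(p1 | (p3 | p2)), F ~p2.
              branch 2.1.2.1 (add T ~(p1 | (p3 | p2)), T ~p2):
                T ~(p1 | (p3 | p2)): α-rule — add F p1, F (p3 | p2).
                F (p3 | p2): α-rule — add F p3, F p2.
                F (p1 & p1): β-rule — branch into F p1  //  F p1.
                  branch 2.1.2.1.1 (add F p1):
                    ○ open, literals {p1=false, p2=false, p3=false}.
                  branch 2.1.2.1.2 (add F p1):
                    ○ open, literals {p1=false, p2=false, p3=false}.
              branch 2.1.2.2 (add F ~(p1 | (p3 | p2)), F ~p2):
                F (p1 & p1): β-rule — branch into F p1  //  F p1.
                  branch 2.1.2.2.1 (add F p1):
                    F ~(p1 | (p3 | p2)): β-rule — branch into T p1  //  T (p3 | p2).
                      branch 2.1.2.2.1.1 (add T p1):
                        × closes — contains both p1 and ~p1.
                      branch 2.1.2.2.1.2 (add T (p3 | p2)):
                        T (p3 | p2): β-rule — branch into T p3  //  T p2.
                          branch 2.1.2.2.1.2.1 (add T p3):
                            ○ open, literals {p1=false, p2=true, p3=true}.
                          branch 2.1.2.2.1.2.2 (add T p2):
                            ○ open, literals {p1=false, p2=true}.
                  branch 2.1.2.2.2 (add F p1):
                    F ~(p1 | (p3 | p2)): β-rule — branch into T p1  //  T (p3 | p2).
                      branch 2.1.2.2.2.1 (add T p1):
                        × closes — contains both p1 and ~p1.
                      branch 2.1.2.2.2.2 (add T (p3 | p2)):
                        T (p3 | p2): β-rule — branch into T p3  //  T p2.
                          branch 2.1.2.2.2.2.1 (add T p3):
                            ○ open, literals {p1=false, p2=true, p3=true}.
                          branch 2.1.2.2.2.2.2 (add T p2):
                            ○ open, literals {p1=false, p2=true}.
      branch 2.2 (add F ((p1 & p1) <-> p1), F (~(p1 | (p3 | p2)) <-> ~p2)):
        F ((p1 & p1) <-> p1): β-rule — branch into T (p1 & p1), F p1  //  F (p1 & p1), T p1.
          branch 2.2.1 (add T (p1 & p1), F p1):
            T (p1 & p1): α-rule — add T p1, T p1.
            × closes — contains both p1 and ~p1.
          branch 2.2.2 (add F (p1 & p1), T p1):
            F (~(p1 | (p3 | p2)) <-> ~p2): β-rule — branch into T ~(p1 | (p3 | p2)), F ~p2  //  F ~(p1 | (p3 | p2)), T ~p2.
              branch 2.2.2.1 (add T ~(p1 | (p3 | p2)), F ~p2):
                T ~(p1 | (p3 | p2)): α-rule — add F p1, F (p3 | p2).
                × closes — contains both p1 and ~p1.
              branch 2.2.2.2 (add F ~(p1 | (p3 | p2)), T ~p2):
                F (p1 & p1): β-rule — branch into F p1  //  F p1.
                  branch 2.2.2.2.1 (add F p1):
                    × closes — contains both p1 and ~p1.
                  branch 2.2.2.2.2 (add F p1):
                    × closes — contains both p1 and ~p1.
7 branches closed, 10 open.
An open branch gives a satisfying assignment: p1=true.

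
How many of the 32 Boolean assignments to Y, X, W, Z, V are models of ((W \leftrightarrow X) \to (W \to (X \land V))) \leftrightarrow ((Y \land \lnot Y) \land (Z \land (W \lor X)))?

4

Initial set: {T (((W \leftrightarrow X) \to (W \to (X \land V))) \leftrightarrow ((Y \land \lnot Y) \land (Z \land (W \lor X))))}.
T (((W \leftrightarrow X) \to (W \to (X \land V))) \leftrightarrow ((Y \land \lnot Y) \land (Z \land (W \lor X)))): β-rule — branch into T ((W \leftrightarrow X) \to (W \to (X \land V))), T ((Y \land \lnot Y) \land (Z \land (W \lor X)))  //  F ((W \leftrightarrow X) \to (W \to (X \land V))), F ((Y \land \lnot Y) \land (Z \land (W \lor X))).
  branch 1 (add T ((W \leftrightarrow X) \to (W \to (X \land V))), T ((Y \land \lnot Y) \land (Z \land (W \lor X)))):
    T ((Y \land \lnot Y) \land (Z \land (W \lor X))): α-rule — add T (Y \land \lnot Y), T (Z \land (W \lor X)).
    T (Y \land \lnot Y): α-rule — add T Y, T \lnot Y.
    × closes — contains both Y and \lnot Y.
  branch 2 (add F ((W \leftrightarrow X) \to (W \to (X \land V))), F ((Y \land \lnot Y) \land (Z \land (W \lor X)))):
    F ((W \leftrightarrow X) \to (W \to (X \land V))): α-rule — add T (W \leftrightarrow X), F (W \to (X \land V)).
    F (W \to (X \land V)): α-rule — add T W, F (X \land V).
    F ((Y \land \lnot Y) \land (Z \land (W \lor X))): β-rule — branch into F (Y \land \lnot Y)  //  F (Z \land (W \lor X)).
      branch 2.1 (add F (Y \land \lnot Y)):
        T (W \leftrightarrow X): β-rule — branch into T W, T X  //  F W, F X.
          branch 2.1.1 (add T W, T X):
            F (X \land V): β-rule — branch into F X  //  F V.
              branch 2.1.1.1 (add F X):
                × closes — contains both X and \lnot X.
              branch 2.1.1.2 (add F V):
                F (Y \land \lnot Y): β-rule — branch into F Y  //  F \lnot Y.
                  branch 2.1.1.2.1 (add F Y):
                    ○ open, literals {V=0, W=1, X=1, Y=0}.
                  branch 2.1.1.2.2 (add F \lnot Y):
                    ○ open, literals {V=0, W=1, X=1, Y=1}.
          branch 2.1.2 (add F W, F X):
            × closes — contains both W and \lnot W.
      branch 2.2 (add F (Z \land (W \lor X))):
        T (W \leftrightarrow X): β-rule — branch into T W, T X  //  F W, F X.
          branch 2.2.1 (add T W, T X):
            F (X \land V): β-rule — branch into F X  //  F V.
              branch 2.2.1.1 (add F X):
                × closes — contains both X and \lnot X.
              branch 2.2.1.2 (add F V):
                F (Z \land (W \lor X)): β-rule — branch into F Z  //  F (W \lor X).
                  branch 2.2.1.2.1 (add F Z):
                    ○ open, literals {V=0, W=1, X=1, Z=0}.
                  branch 2.2.1.2.2 (add F (W \lor X)):
                    F (W \lor X): α-rule — add F W, F X.
                    × closes — contains both W and \lnot W.
          branch 2.2.2 (add F W, F X):
            × closes — contains both W and \lnot W.
6 branches closed, 3 open.
Each open branch fixes some atoms; the unmentioned ones are free. Counting distinct full assignments: branch {V=0, W=1, X=1, Y=0} (Z) contributes 2 new; branch {V=0, W=1, X=1, Y=1} (Z) contributes 2 new; branch {V=0, W=1, X=1, Z=0} (Y) contributes 0 new. Total: 4.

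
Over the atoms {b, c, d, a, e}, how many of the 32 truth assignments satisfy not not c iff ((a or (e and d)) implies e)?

Initial set: {T (not not c iff ((a or (e and d)) implies e))}.
T (not not c iff ((a or (e and d)) implies e)): β-rule — branch into T not not c, T ((a or (e and d)) implies e)  //  F not not c, F ((a or (e and d)) implies e).
  branch 1 (add T not not c, T ((a or (e and d)) implies e)):
    T not not c: drop double negation, giving T c.
    T ((a or (e and d)) implies e): β-rule — branch into F (a or (e and d))  //  T e.
      branch 1.1 (add F (a or (e and d))):
        F (a or (e and d)): α-rule — add F a, F (e and d).
        F (e and d): β-rule — branch into F e  //  F d.
          branch 1.1.1 (add F e):
            ○ open, literals {a=0, c=1, e=0}.
          branch 1.1.2 (add F d):
            ○ open, literals {a=0, c=1, d=0}.
      branch 1.2 (add T e):
        ○ open, literals {c=1, e=1}.
  branch 2 (add F not not c, F ((a or (e and d)) implies e)):
    F not not c: drop double negation, giving F c.
    F ((a or (e and d)) implies e): α-rule — add T (a or (e and d)), F e.
    T (a or (e and d)): β-rule — branch into T a  //  T (e and d).
      branch 2.1 (add T a):
        ○ open, literals {a=1, c=0, e=0}.
      branch 2.2 (add T (e and d)):
        T (e and d): α-rule — add T e, T d.
        × closes — contains both e and not e.
1 branch closed, 4 open.
Each open branch fixes some atoms; the unmentioned ones are free. Counting distinct full assignments: branch {a=0, c=1, e=0} (b, d) contributes 4 new; branch {a=0, c=1, d=0} (b, e) contributes 2 new; branch {c=1, e=1} (b, d, a) contributes 6 new; branch {a=1, c=0, e=0} (b, d) contributes 4 new. Total: 16.

16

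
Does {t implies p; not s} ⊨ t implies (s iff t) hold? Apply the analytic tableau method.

No

Initial set: {T (t implies p); T not s; F (t implies (s iff t))}.
F (t implies (s iff t)): α-rule — add T t, F (s iff t).
T (t implies p): β-rule — branch into F t  //  T p.
  branch 1 (add F t):
    × closes — contains both t and not t.
  branch 2 (add T p):
    F (s iff t): β-rule — branch into T s, F t  //  F s, T t.
      branch 2.1 (add T s, F t):
        × closes — contains both s and not s.
      branch 2.2 (add F s, T t):
        ○ open, literals {p=true, s=false, t=true}.
2 branches closed, 1 open.
An open branch gives a countermodel: p=true, s=false, t=true (unmentioned atoms arbitrary); the premises hold there but the conclusion fails.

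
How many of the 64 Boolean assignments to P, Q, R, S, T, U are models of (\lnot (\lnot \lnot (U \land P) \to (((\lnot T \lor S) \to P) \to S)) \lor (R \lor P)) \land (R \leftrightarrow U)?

Initial set: {((\lnot (\lnot \lnot (U \land P) \to (((\lnot T \lor S) \to P) \to S)) \lor (R \lor P)) \land (R \leftrightarrow U))}.
((\lnot (\lnot \lnot (U \land P) \to (((\lnot T \lor S) \to P) \to S)) \lor (R \lor P)) \land (R \leftrightarrow U)): α-rule — add (\lnot (\lnot \lnot (U \land P) \to (((\lnot T \lor S) \to P) \to S)) \lor (R \lor P)), (R \leftrightarrow U).
(\lnot (\lnot \lnot (U \land P) \to (((\lnot T \lor S) \to P) \to S)) \lor (R \lor P)): β-rule — branch into \lnot (\lnot \lnot (U \land P) \to (((\lnot T \lor S) \to P) \to S))  //  (R \lor P).
  branch 1 (add \lnot (\lnot \lnot (U \land P) \to (((\lnot T \lor S) \to P) \to S))):
    \lnot (\lnot \lnot (U \land P) \to (((\lnot T \lor S) \to P) \to S)): α-rule — add \lnot \lnot (U \land P), \lnot (((\lnot T \lor S) \to P) \to S).
    \lnot \lnot (U \land P): drop double negation, giving (U \land P).
    \lnot (((\lnot T \lor S) \to P) \to S): α-rule — add ((\lnot T \lor S) \to P), \lnot S.
    (U \land P): α-rule — add U, P.
    (R \leftrightarrow U): β-rule — branch into R, U  //  \lnot R, \lnot U.
      branch 1.1 (add R, U):
        ((\lnot T \lor S) \to P): β-rule — branch into \lnot (\lnot T \lor S)  //  P.
          branch 1.1.1 (add \lnot (\lnot T \lor S)):
            \lnot (\lnot T \lor S): α-rule — add \lnot \lnot T, \lnot S.
            ○ open, literals {P=1, R=1, S=0, T=1, U=1}.
          branch 1.1.2 (add P):
            ○ open, literals {P=1, R=1, S=0, U=1}.
      branch 1.2 (add \lnot R, \lnot U):
        × closes — contains both U and \lnot U.
  branch 2 (add (R \lor P)):
    (R \leftrightarrow U): β-rule — branch into R, U  //  \lnot R, \lnot U.
      branch 2.1 (add R, U):
        (R \lor P): β-rule — branch into R  //  P.
          branch 2.1.1 (add R):
            ○ open, literals {R=1, U=1}.
          branch 2.1.2 (add P):
            ○ open, literals {P=1, R=1, U=1}.
      branch 2.2 (add \lnot R, \lnot U):
        (R \lor P): β-rule — branch into R  //  P.
          branch 2.2.1 (add R):
            × closes — contains both R and \lnot R.
          branch 2.2.2 (add P):
            ○ open, literals {P=1, R=0, U=0}.
2 branches closed, 5 open.
Each open branch fixes some atoms; the unmentioned ones are free. Counting distinct full assignments: branch {P=1, R=1, S=0, T=1, U=1} (Q) contributes 2 new; branch {P=1, R=1, S=0, U=1} (Q, T) contributes 2 new; branch {R=1, U=1} (P, Q, S, T) contributes 12 new; branch {P=1, R=1, U=1} (Q, S, T) contributes 0 new; branch {P=1, R=0, U=0} (Q, S, T) contributes 8 new. Total: 24.

24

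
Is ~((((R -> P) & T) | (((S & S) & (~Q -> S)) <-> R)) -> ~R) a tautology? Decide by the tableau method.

Assume the negation and expand:
Initial set: {~~((((R -> P) & T) | (((S & S) & (~Q -> S)) <-> R)) -> ~R)}.
~~((((R -> P) & T) | (((S & S) & (~Q -> S)) <-> R)) -> ~R): β-rule — branch into ~(((R -> P) & T) | (((S & S) & (~Q -> S)) <-> R))  //  ~R.
  branch 1 (add ~(((R -> P) & T) | (((S & S) & (~Q -> S)) <-> R))):
    ~(((R -> P) & T) | (((S & S) & (~Q -> S)) <-> R)): α-rule — add ~((R -> P) & T), ~(((S & S) & (~Q -> S)) <-> R).
    ~((R -> P) & T): β-rule — branch into ~(R -> P)  //  ~T.
      branch 1.1 (add ~(R -> P)):
        ~(R -> P): α-rule — add R, ~P.
        ~(((S & S) & (~Q -> S)) <-> R): β-rule — branch into ((S & S) & (~Q -> S)), ~R  //  ~((S & S) & (~Q -> S)), R.
          branch 1.1.1 (add ((S & S) & (~Q -> S)), ~R):
            × closes — contains both R and ~R.
          branch 1.1.2 (add ~((S & S) & (~Q -> S)), R):
            ~((S & S) & (~Q -> S)): β-rule — branch into ~(S & S)  //  ~(~Q -> S).
              branch 1.1.2.1 (add ~(S & S)):
                ~(S & S): β-rule — branch into ~S  //  ~S.
                  branch 1.1.2.1.1 (add ~S):
                    ○ open, literals {P=0, R=1, S=0}.
                  branch 1.1.2.1.2 (add ~S):
                    ○ open, literals {P=0, R=1, S=0}.
              branch 1.1.2.2 (add ~(~Q -> S)):
                ~(~Q -> S): α-rule — add ~Q, ~S.
                ○ open, literals {P=0, Q=0, R=1, S=0}.
      branch 1.2 (add ~T):
        ~(((S & S) & (~Q -> S)) <-> R): β-rule — branch into ((S & S) & (~Q -> S)), ~R  //  ~((S & S) & (~Q -> S)), R.
          branch 1.2.1 (add ((S & S) & (~Q -> S)), ~R):
            ((S & S) & (~Q -> S)): α-rule — add (S & S), (~Q -> S).
            (S & S): α-rule — add S, S.
            (~Q -> S): β-rule — branch into ~~Q  //  S.
              branch 1.2.1.1 (add ~~Q):
                ○ open, literals {Q=1, R=0, S=1, T=0}.
              branch 1.2.1.2 (add S):
                ○ open, literals {R=0, S=1, T=0}.
          branch 1.2.2 (add ~((S & S) & (~Q -> S)), R):
            ~((S & S) & (~Q -> S)): β-rule — branch into ~(S & S)  //  ~(~Q -> S).
              branch 1.2.2.1 (add ~(S & S)):
                ~(S & S): β-rule — branch into ~S  //  ~S.
                  branch 1.2.2.1.1 (add ~S):
                    ○ open, literals {R=1, S=0, T=0}.
                  branch 1.2.2.1.2 (add ~S):
                    ○ open, literals {R=1, S=0, T=0}.
              branch 1.2.2.2 (add ~(~Q -> S)):
                ~(~Q -> S): α-rule — add ~Q, ~S.
                ○ open, literals {Q=0, R=1, S=0, T=0}.
  branch 2 (add ~R):
    ○ open, literals {R=0}.
1 branch closed, 9 open.
An open branch gives a countermodel: P=0, R=1, S=0 (unmentioned atoms arbitrary); under it the original formula is false.

Not valid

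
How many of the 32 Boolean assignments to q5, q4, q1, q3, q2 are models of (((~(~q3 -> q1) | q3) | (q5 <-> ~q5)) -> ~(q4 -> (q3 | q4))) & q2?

Initial set: {((((~(~q3 -> q1) | q3) | (q5 <-> ~q5)) -> ~(q4 -> (q3 | q4))) & q2)}.
((((~(~q3 -> q1) | q3) | (q5 <-> ~q5)) -> ~(q4 -> (q3 | q4))) & q2): α-rule — add (((~(~q3 -> q1) | q3) | (q5 <-> ~q5)) -> ~(q4 -> (q3 | q4))), q2.
(((~(~q3 -> q1) | q3) | (q5 <-> ~q5)) -> ~(q4 -> (q3 | q4))): β-rule — branch into ~((~(~q3 -> q1) | q3) | (q5 <-> ~q5))  //  ~(q4 -> (q3 | q4)).
  branch 1 (add ~((~(~q3 -> q1) | q3) | (q5 <-> ~q5))):
    ~((~(~q3 -> q1) | q3) | (q5 <-> ~q5)): α-rule — add ~(~(~q3 -> q1) | q3), ~(q5 <-> ~q5).
    ~(~(~q3 -> q1) | q3): α-rule — add ~~(~q3 -> q1), ~q3.
    ~(q5 <-> ~q5): β-rule — branch into q5, ~~q5  //  ~q5, ~q5.
      branch 1.1 (add q5, ~~q5):
        ~~(~q3 -> q1): β-rule — branch into ~~q3  //  q1.
          branch 1.1.1 (add ~~q3):
            × closes — contains both q3 and ~q3.
          branch 1.1.2 (add q1):
            ○ open, literals {q1=T, q2=T, q3=F, q5=T}.
      branch 1.2 (add ~q5, ~q5):
        ~~(~q3 -> q1): β-rule — branch into ~~q3  //  q1.
          branch 1.2.1 (add ~~q3):
            × closes — contains both q3 and ~q3.
          branch 1.2.2 (add q1):
            ○ open, literals {q1=T, q2=T, q3=F, q5=F}.
  branch 2 (add ~(q4 -> (q3 | q4))):
    ~(q4 -> (q3 | q4)): α-rule — add q4, ~(q3 | q4).
    ~(q3 | q4): α-rule — add ~q3, ~q4.
    × closes — contains both q4 and ~q4.
3 branches closed, 2 open.
Each open branch fixes some atoms; the unmentioned ones are free. Counting distinct full assignments: branch {q1=T, q2=T, q3=F, q5=T} (q4) contributes 2 new; branch {q1=T, q2=T, q3=F, q5=F} (q4) contributes 2 new. Total: 4.

4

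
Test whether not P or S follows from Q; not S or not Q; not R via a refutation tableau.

No

Initial set: {Q; (not S or not Q); not R; not (not P or S)}.
not (not P or S): α-rule — add not not P, not S.
(not S or not Q): β-rule — branch into not S  //  not Q.
  branch 1 (add not S):
    ○ open, literals {P=true, Q=true, R=false, S=false}.
  branch 2 (add not Q):
    × closes — contains both Q and not Q.
1 branch closed, 1 open.
An open branch gives a countermodel: P=true, Q=true, R=false, S=false (unmentioned atoms arbitrary); the premises hold there but the conclusion fails.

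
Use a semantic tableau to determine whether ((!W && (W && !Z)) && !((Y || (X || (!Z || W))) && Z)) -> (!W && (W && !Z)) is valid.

Assume the negation and expand:
Initial set: {!(((!W && (W && !Z)) && !((Y || (X || (!Z || W))) && Z)) -> (!W && (W && !Z)))}.
!(((!W && (W && !Z)) && !((Y || (X || (!Z || W))) && Z)) -> (!W && (W && !Z))): α-rule — add ((!W && (W && !Z)) && !((Y || (X || (!Z || W))) && Z)), !(!W && (W && !Z)).
((!W && (W && !Z)) && !((Y || (X || (!Z || W))) && Z)): α-rule — add (!W && (W && !Z)), !((Y || (X || (!Z || W))) && Z).
(!W && (W && !Z)): α-rule — add !W, (W && !Z).
(W && !Z): α-rule — add W, !Z.
× closes — contains both W and !W.
All 1 branch closes.
Every branch closed, so the negation is unsatisfiable and the formula is valid.

Valid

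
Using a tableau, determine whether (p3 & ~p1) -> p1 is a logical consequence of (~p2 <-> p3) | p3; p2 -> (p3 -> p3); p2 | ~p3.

No

Initial set: {((~p2 <-> p3) | p3); (p2 -> (p3 -> p3)); (p2 | ~p3); ~((p3 & ~p1) -> p1)}.
~((p3 & ~p1) -> p1): α-rule — add (p3 & ~p1), ~p1.
(p3 & ~p1): α-rule — add p3, ~p1.
((~p2 <-> p3) | p3): β-rule — branch into (~p2 <-> p3)  //  p3.
  branch 1 (add (~p2 <-> p3)):
    (p2 -> (p3 -> p3)): β-rule — branch into ~p2  //  (p3 -> p3).
      branch 1.1 (add ~p2):
        (p2 | ~p3): β-rule — branch into p2  //  ~p3.
          branch 1.1.1 (add p2):
            × closes — contains both p2 and ~p2.
          branch 1.1.2 (add ~p3):
            × closes — contains both p3 and ~p3.
      branch 1.2 (add (p3 -> p3)):
        (p2 | ~p3): β-rule — branch into p2  //  ~p3.
          branch 1.2.1 (add p2):
            (~p2 <-> p3): β-rule — branch into ~p2, p3  //  ~~p2, ~p3.
              branch 1.2.1.1 (add ~p2, p3):
                × closes — contains both p2 and ~p2.
              branch 1.2.1.2 (add ~~p2, ~p3):
                × closes — contains both p3 and ~p3.
          branch 1.2.2 (add ~p3):
            × closes — contains both p3 and ~p3.
  branch 2 (add p3):
    (p2 -> (p3 -> p3)): β-rule — branch into ~p2  //  (p3 -> p3).
      branch 2.1 (add ~p2):
        (p2 | ~p3): β-rule — branch into p2  //  ~p3.
          branch 2.1.1 (add p2):
            × closes — contains both p2 and ~p2.
          branch 2.1.2 (add ~p3):
            × closes — contains both p3 and ~p3.
      branch 2.2 (add (p3 -> p3)):
        (p2 | ~p3): β-rule — branch into p2  //  ~p3.
          branch 2.2.1 (add p2):
            (p3 -> p3): β-rule — branch into ~p3  //  p3.
              branch 2.2.1.1 (add ~p3):
                × closes — contains both p3 and ~p3.
              branch 2.2.1.2 (add p3):
                ○ open, literals {p1=F, p2=T, p3=T}.
          branch 2.2.2 (add ~p3):
            × closes — contains both p3 and ~p3.
9 branches closed, 1 open.
An open branch gives a countermodel: p1=F, p2=T, p3=T (unmentioned atoms arbitrary); the premises hold there but the conclusion fails.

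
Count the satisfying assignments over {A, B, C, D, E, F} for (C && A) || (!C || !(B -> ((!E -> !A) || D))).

Initial set: {((C && A) || (!C || !(B -> ((!E -> !A) || D))))}.
((C && A) || (!C || !(B -> ((!E -> !A) || D)))): β-rule — branch into (C && A)  //  (!C || !(B -> ((!E -> !A) || D))).
  branch 1 (add (C && A)):
    (C && A): α-rule — add C, A.
    ○ open, literals {A=T, C=T}.
  branch 2 (add (!C || !(B -> ((!E -> !A) || D)))):
    (!C || !(B -> ((!E -> !A) || D))): β-rule — branch into !C  //  !(B -> ((!E -> !A) || D)).
      branch 2.1 (add !C):
        ○ open, literals {C=F}.
      branch 2.2 (add !(B -> ((!E -> !A) || D))):
        !(B -> ((!E -> !A) || D)): α-rule — add B, !((!E -> !A) || D).
        !((!E -> !A) || D): α-rule — add !(!E -> !A), !D.
        !(!E -> !A): α-rule — add !E, !!A.
        ○ open, literals {A=T, B=T, D=F, E=F}.
0 branches closed, 3 open.
Each open branch fixes some atoms; the unmentioned ones are free. Counting distinct full assignments: branch {A=T, C=T} (B, D, E, F) contributes 16 new; branch {C=F} (A, B, D, E, F) contributes 32 new; branch {A=T, B=T, D=F, E=F} (C, F) contributes 0 new. Total: 48.

48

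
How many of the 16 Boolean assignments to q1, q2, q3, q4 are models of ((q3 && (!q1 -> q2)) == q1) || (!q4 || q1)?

15

Initial set: {T (((q3 && (!q1 -> q2)) == q1) || (!q4 || q1))}.
T (((q3 && (!q1 -> q2)) == q1) || (!q4 || q1)): β-rule — branch into T ((q3 && (!q1 -> q2)) == q1)  //  T (!q4 || q1).
  branch 1 (add T ((q3 && (!q1 -> q2)) == q1)):
    T ((q3 && (!q1 -> q2)) == q1): β-rule — branch into T (q3 && (!q1 -> q2)), T q1  //  F (q3 && (!q1 -> q2)), F q1.
      branch 1.1 (add T (q3 && (!q1 -> q2)), T q1):
        T (q3 && (!q1 -> q2)): α-rule — add T q3, T (!q1 -> q2).
        T (!q1 -> q2): β-rule — branch into F !q1  //  T q2.
          branch 1.1.1 (add F !q1):
            ○ open, literals {q1=1, q3=1}.
          branch 1.1.2 (add T q2):
            ○ open, literals {q1=1, q2=1, q3=1}.
      branch 1.2 (add F (q3 && (!q1 -> q2)), F q1):
        F (q3 && (!q1 -> q2)): β-rule — branch into F q3  //  F (!q1 -> q2).
          branch 1.2.1 (add F q3):
            ○ open, literals {q1=0, q3=0}.
          branch 1.2.2 (add F (!q1 -> q2)):
            F (!q1 -> q2): α-rule — add T !q1, F q2.
            ○ open, literals {q1=0, q2=0}.
  branch 2 (add T (!q4 || q1)):
    T (!q4 || q1): β-rule — branch into T !q4  //  T q1.
      branch 2.1 (add T !q4):
        ○ open, literals {q4=0}.
      branch 2.2 (add T q1):
        ○ open, literals {q1=1}.
0 branches closed, 6 open.
Each open branch fixes some atoms; the unmentioned ones are free. Counting distinct full assignments: branch {q1=1, q3=1} (q2, q4) contributes 4 new; branch {q1=1, q2=1, q3=1} (q4) contributes 0 new; branch {q1=0, q3=0} (q2, q4) contributes 4 new; branch {q1=0, q2=0} (q3, q4) contributes 2 new; branch {q4=0} (q1, q2, q3) contributes 3 new; branch {q1=1} (q2, q3, q4) contributes 2 new. Total: 15.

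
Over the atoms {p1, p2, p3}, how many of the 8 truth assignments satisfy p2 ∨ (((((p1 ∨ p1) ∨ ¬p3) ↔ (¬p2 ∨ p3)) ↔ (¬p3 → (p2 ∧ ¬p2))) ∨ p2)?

Initial set: {(p2 ∨ (((((p1 ∨ p1) ∨ ¬p3) ↔ (¬p2 ∨ p3)) ↔ (¬p3 → (p2 ∧ ¬p2))) ∨ p2))}.
(p2 ∨ (((((p1 ∨ p1) ∨ ¬p3) ↔ (¬p2 ∨ p3)) ↔ (¬p3 → (p2 ∧ ¬p2))) ∨ p2)): β-rule — branch into p2  //  (((((p1 ∨ p1) ∨ ¬p3) ↔ (¬p2 ∨ p3)) ↔ (¬p3 → (p2 ∧ ¬p2))) ∨ p2).
  branch 1 (add p2):
    ○ open, literals {p2=true}.
  branch 2 (add (((((p1 ∨ p1) ∨ ¬p3) ↔ (¬p2 ∨ p3)) ↔ (¬p3 → (p2 ∧ ¬p2))) ∨ p2)):
    (((((p1 ∨ p1) ∨ ¬p3) ↔ (¬p2 ∨ p3)) ↔ (¬p3 → (p2 ∧ ¬p2))) ∨ p2): β-rule — branch into ((((p1 ∨ p1) ∨ ¬p3) ↔ (¬p2 ∨ p3)) ↔ (¬p3 → (p2 ∧ ¬p2)))  //  p2.
      branch 2.1 (add ((((p1 ∨ p1) ∨ ¬p3) ↔ (¬p2 ∨ p3)) ↔ (¬p3 → (p2 ∧ ¬p2)))):
        ((((p1 ∨ p1) ∨ ¬p3) ↔ (¬p2 ∨ p3)) ↔ (¬p3 → (p2 ∧ ¬p2))): β-rule — branch into (((p1 ∨ p1) ∨ ¬p3) ↔ (¬p2 ∨ p3)), (¬p3 → (p2 ∧ ¬p2))  //  ¬(((p1 ∨ p1) ∨ ¬p3) ↔ (¬p2 ∨ p3)), ¬(¬p3 → (p2 ∧ ¬p2)).
          branch 2.1.1 (add (((p1 ∨ p1) ∨ ¬p3) ↔ (¬p2 ∨ p3)), (¬p3 → (p2 ∧ ¬p2))):
            (((p1 ∨ p1) ∨ ¬p3) ↔ (¬p2 ∨ p3)): β-rule — branch into ((p1 ∨ p1) ∨ ¬p3), (¬p2 ∨ p3)  //  ¬((p1 ∨ p1) ∨ ¬p3), ¬(¬p2 ∨ p3).
              branch 2.1.1.1 (add ((p1 ∨ p1) ∨ ¬p3), (¬p2 ∨ p3)):
                (¬p3 → (p2 ∧ ¬p2)): β-rule — branch into ¬¬p3  //  (p2 ∧ ¬p2).
                  branch 2.1.1.1.1 (add ¬¬p3):
                    ((p1 ∨ p1) ∨ ¬p3): β-rule — branch into (p1 ∨ p1)  //  ¬p3.
                      branch 2.1.1.1.1.1 (add (p1 ∨ p1)):
                        (¬p2 ∨ p3): β-rule — branch into ¬p2  //  p3.
                          branch 2.1.1.1.1.1.1 (add ¬p2):
                            (p1 ∨ p1): β-rule — branch into p1  //  p1.
                              branch 2.1.1.1.1.1.1.1 (add p1):
                                ○ open, literals {p1=true, p2=false, p3=true}.
                              branch 2.1.1.1.1.1.1.2 (add p1):
                                ○ open, literals {p1=true, p2=false, p3=true}.
                          branch 2.1.1.1.1.1.2 (add p3):
                            (p1 ∨ p1): β-rule — branch into p1  //  p1.
                              branch 2.1.1.1.1.1.2.1 (add p1):
                                ○ open, literals {p1=true, p3=true}.
                              branch 2.1.1.1.1.1.2.2 (add p1):
                                ○ open, literals {p1=true, p3=true}.
                      branch 2.1.1.1.1.2 (add ¬p3):
                        × closes — contains both p3 and ¬p3.
                  branch 2.1.1.1.2 (add (p2 ∧ ¬p2)):
                    (p2 ∧ ¬p2): α-rule — add p2, ¬p2.
                    × closes — contains both p2 and ¬p2.
              branch 2.1.1.2 (add ¬((p1 ∨ p1) ∨ ¬p3), ¬(¬p2 ∨ p3)):
                ¬((p1 ∨ p1) ∨ ¬p3): α-rule — add ¬(p1 ∨ p1), ¬¬p3.
                ¬(¬p2 ∨ p3): α-rule — add ¬¬p2, ¬p3.
                × closes — contains both p3 and ¬p3.
          branch 2.1.2 (add ¬(((p1 ∨ p1) ∨ ¬p3) ↔ (¬p2 ∨ p3)), ¬(¬p3 → (p2 ∧ ¬p2))):
            ¬(¬p3 → (p2 ∧ ¬p2)): α-rule — add ¬p3, ¬(p2 ∧ ¬p2).
            ¬(((p1 ∨ p1) ∨ ¬p3) ↔ (¬p2 ∨ p3)): β-rule — branch into ((p1 ∨ p1) ∨ ¬p3), ¬(¬p2 ∨ p3)  //  ¬((p1 ∨ p1) ∨ ¬p3), (¬p2 ∨ p3).
              branch 2.1.2.1 (add ((p1 ∨ p1) ∨ ¬p3), ¬(¬p2 ∨ p3)):
                ¬(¬p2 ∨ p3): α-rule — add ¬¬p2, ¬p3.
                ¬(p2 ∧ ¬p2): β-rule — branch into ¬p2  //  ¬¬p2.
                  branch 2.1.2.1.1 (add ¬p2):
                    × closes — contains both p2 and ¬p2.
                  branch 2.1.2.1.2 (add ¬¬p2):
                    ((p1 ∨ p1) ∨ ¬p3): β-rule — branch into (p1 ∨ p1)  //  ¬p3.
                      branch 2.1.2.1.2.1 (add (p1 ∨ p1)):
                        (p1 ∨ p1): β-rule — branch into p1  //  p1.
                          branch 2.1.2.1.2.1.1 (add p1):
                            ○ open, literals {p1=true, p2=true, p3=false}.
                          branch 2.1.2.1.2.1.2 (add p1):
                            ○ open, literals {p1=true, p2=true, p3=false}.
                      branch 2.1.2.1.2.2 (add ¬p3):
                        ○ open, literals {p2=true, p3=false}.
              branch 2.1.2.2 (add ¬((p1 ∨ p1) ∨ ¬p3), (¬p2 ∨ p3)):
                ¬((p1 ∨ p1) ∨ ¬p3): α-rule — add ¬(p1 ∨ p1), ¬¬p3.
                × closes — contains both p3 and ¬p3.
      branch 2.2 (add p2):
        ○ open, literals {p2=true}.
5 branches closed, 9 open.
Each open branch fixes some atoms; the unmentioned ones are free. Counting distinct full assignments: branch {p2=true} (p1, p3) contributes 4 new; branch {p1=true, p2=false, p3=true} (none free) contributes 1 new; branch {p1=true, p2=false, p3=true} (none free) contributes 0 new; branch {p1=true, p3=true} (p2) contributes 0 new; branch {p1=true, p3=true} (p2) contributes 0 new; branch {p1=true, p2=true, p3=false} (none free) contributes 0 new; branch {p1=true, p2=true, p3=false} (none free) contributes 0 new; branch {p2=true, p3=false} (p1) contributes 0 new; branch {p2=true} (p1, p3) contributes 0 new. Total: 5.

5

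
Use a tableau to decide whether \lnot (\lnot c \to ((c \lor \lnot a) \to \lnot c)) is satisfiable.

Initial set: {\lnot (\lnot c \to ((c \lor \lnot a) \to \lnot c))}.
\lnot (\lnot c \to ((c \lor \lnot a) \to \lnot c)): α-rule — add \lnot c, \lnot ((c \lor \lnot a) \to \lnot c).
\lnot ((c \lor \lnot a) \to \lnot c): α-rule — add (c \lor \lnot a), \lnot \lnot c.
× closes — contains both c and \lnot c.
All 1 branch closes.
Every branch closed; the formula is unsatisfiable.

Unsatisfiable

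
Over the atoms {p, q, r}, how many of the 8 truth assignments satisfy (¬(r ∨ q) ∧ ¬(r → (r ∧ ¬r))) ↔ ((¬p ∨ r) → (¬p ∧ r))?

Initial set: {((¬(r ∨ q) ∧ ¬(r → (r ∧ ¬r))) ↔ ((¬p ∨ r) → (¬p ∧ r)))}.
((¬(r ∨ q) ∧ ¬(r → (r ∧ ¬r))) ↔ ((¬p ∨ r) → (¬p ∧ r))): β-rule — branch into (¬(r ∨ q) ∧ ¬(r → (r ∧ ¬r))), ((¬p ∨ r) → (¬p ∧ r))  //  ¬(¬(r ∨ q) ∧ ¬(r → (r ∧ ¬r))), ¬((¬p ∨ r) → (¬p ∧ r)).
  branch 1 (add (¬(r ∨ q) ∧ ¬(r → (r ∧ ¬r))), ((¬p ∨ r) → (¬p ∧ r))):
    (¬(r ∨ q) ∧ ¬(r → (r ∧ ¬r))): α-rule — add ¬(r ∨ q), ¬(r → (r ∧ ¬r)).
    ¬(r ∨ q): α-rule — add ¬r, ¬q.
    ¬(r → (r ∧ ¬r)): α-rule — add r, ¬(r ∧ ¬r).
    × closes — contains both r and ¬r.
  branch 2 (add ¬(¬(r ∨ q) ∧ ¬(r → (r ∧ ¬r))), ¬((¬p ∨ r) → (¬p ∧ r))):
    ¬((¬p ∨ r) → (¬p ∧ r)): α-rule — add (¬p ∨ r), ¬(¬p ∧ r).
    ¬(¬(r ∨ q) ∧ ¬(r → (r ∧ ¬r))): β-rule — branch into ¬¬(r ∨ q)  //  ¬¬(r → (r ∧ ¬r)).
      branch 2.1 (add ¬¬(r ∨ q)):
        (¬p ∨ r): β-rule — branch into ¬p  //  r.
          branch 2.1.1 (add ¬p):
            ¬(¬p ∧ r): β-rule — branch into ¬¬p  //  ¬r.
              branch 2.1.1.1 (add ¬¬p):
                × closes — contains both p and ¬p.
              branch 2.1.1.2 (add ¬r):
                ¬¬(r ∨ q): β-rule — branch into r  //  q.
                  branch 2.1.1.2.1 (add r):
                    × closes — contains both r and ¬r.
                  branch 2.1.1.2.2 (add q):
                    ○ open, literals {p=F, q=T, r=F}.
          branch 2.1.2 (add r):
            ¬(¬p ∧ r): β-rule — branch into ¬¬p  //  ¬r.
              branch 2.1.2.1 (add ¬¬p):
                ¬¬(r ∨ q): β-rule — branch into r  //  q.
                  branch 2.1.2.1.1 (add r):
                    ○ open, literals {p=T, r=T}.
                  branch 2.1.2.1.2 (add q):
                    ○ open, literals {p=T, q=T, r=T}.
              branch 2.1.2.2 (add ¬r):
                × closes — contains both r and ¬r.
      branch 2.2 (add ¬¬(r → (r ∧ ¬r))):
        (¬p ∨ r): β-rule — branch into ¬p  //  r.
          branch 2.2.1 (add ¬p):
            ¬(¬p ∧ r): β-rule — branch into ¬¬p  //  ¬r.
              branch 2.2.1.1 (add ¬¬p):
                × closes — contains both p and ¬p.
              branch 2.2.1.2 (add ¬r):
                ¬¬(r → (r ∧ ¬r)): β-rule — branch into ¬r  //  (r ∧ ¬r).
                  branch 2.2.1.2.1 (add ¬r):
                    ○ open, literals {p=F, r=F}.
                  branch 2.2.1.2.2 (add (r ∧ ¬r)):
                    (r ∧ ¬r): α-rule — add r, ¬r.
                    × closes — contains both r and ¬r.
          branch 2.2.2 (add r):
            ¬(¬p ∧ r): β-rule — branch into ¬¬p  //  ¬r.
              branch 2.2.2.1 (add ¬¬p):
                ¬¬(r → (r ∧ ¬r)): β-rule — branch into ¬r  //  (r ∧ ¬r).
                  branch 2.2.2.1.1 (add ¬r):
                    × closes — contains both r and ¬r.
                  branch 2.2.2.1.2 (add (r ∧ ¬r)):
                    (r ∧ ¬r): α-rule — add r, ¬r.
                    × closes — contains both r and ¬r.
              branch 2.2.2.2 (add ¬r):
                × closes — contains both r and ¬r.
9 branches closed, 4 open.
Each open branch fixes some atoms; the unmentioned ones are free. Counting distinct full assignments: branch {p=F, q=T, r=F} (none free) contributes 1 new; branch {p=T, r=T} (q) contributes 2 new; branch {p=T, q=T, r=T} (none free) contributes 0 new; branch {p=F, r=F} (q) contributes 1 new. Total: 4.

4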